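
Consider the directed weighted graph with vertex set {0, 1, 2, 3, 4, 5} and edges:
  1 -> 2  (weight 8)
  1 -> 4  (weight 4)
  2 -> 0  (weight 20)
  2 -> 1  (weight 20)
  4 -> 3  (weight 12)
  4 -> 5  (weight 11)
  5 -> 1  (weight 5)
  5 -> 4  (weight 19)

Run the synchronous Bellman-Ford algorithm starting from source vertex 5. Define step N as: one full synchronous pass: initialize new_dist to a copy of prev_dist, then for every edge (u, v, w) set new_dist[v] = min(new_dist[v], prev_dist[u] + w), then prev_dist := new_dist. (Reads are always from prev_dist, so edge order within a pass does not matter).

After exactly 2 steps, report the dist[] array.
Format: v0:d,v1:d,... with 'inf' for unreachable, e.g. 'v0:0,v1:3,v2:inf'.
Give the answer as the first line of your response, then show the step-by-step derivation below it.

v0:inf,v1:5,v2:13,v3:31,v4:9,v5:0

step 1: dist = v0:inf,v1:5,v2:inf,v3:inf,v4:19,v5:0
step 2: dist = v0:inf,v1:5,v2:13,v3:31,v4:9,v5:0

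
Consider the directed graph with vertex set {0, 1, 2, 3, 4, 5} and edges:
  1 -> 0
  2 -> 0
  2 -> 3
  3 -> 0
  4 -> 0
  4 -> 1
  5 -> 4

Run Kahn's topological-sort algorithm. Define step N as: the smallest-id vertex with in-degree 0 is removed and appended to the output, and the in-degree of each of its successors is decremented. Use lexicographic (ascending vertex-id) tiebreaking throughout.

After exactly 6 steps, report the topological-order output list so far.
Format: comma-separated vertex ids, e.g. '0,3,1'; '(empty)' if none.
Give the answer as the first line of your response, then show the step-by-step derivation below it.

2,3,5,4,1,0

step 1: output 2; order=[2]; indeg=(3,1,0,0,1,0)
step 2: output 3; order=[2,3]; indeg=(2,1,0,0,1,0)
step 3: output 5; order=[2,3,5]; indeg=(2,1,0,0,0,0)
step 4: output 4; order=[2,3,5,4]; indeg=(1,0,0,0,0,0)
step 5: output 1; order=[2,3,5,4,1]; indeg=(0,0,0,0,0,0)
step 6: output 0; order=[2,3,5,4,1,0]; indeg=(0,0,0,0,0,0)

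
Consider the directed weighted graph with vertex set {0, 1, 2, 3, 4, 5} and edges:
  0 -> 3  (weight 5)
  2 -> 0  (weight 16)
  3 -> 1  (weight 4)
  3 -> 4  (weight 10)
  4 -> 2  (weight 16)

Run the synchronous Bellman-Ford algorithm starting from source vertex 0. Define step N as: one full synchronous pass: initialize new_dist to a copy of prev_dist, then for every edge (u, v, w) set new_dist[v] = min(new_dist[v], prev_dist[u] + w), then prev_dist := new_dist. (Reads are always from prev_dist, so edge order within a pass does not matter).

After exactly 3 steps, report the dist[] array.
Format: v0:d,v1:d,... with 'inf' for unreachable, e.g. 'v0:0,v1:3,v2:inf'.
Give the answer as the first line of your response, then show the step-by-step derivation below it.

v0:0,v1:9,v2:31,v3:5,v4:15,v5:inf

step 1: dist = v0:0,v1:inf,v2:inf,v3:5,v4:inf,v5:inf
step 2: dist = v0:0,v1:9,v2:inf,v3:5,v4:15,v5:inf
step 3: dist = v0:0,v1:9,v2:31,v3:5,v4:15,v5:inf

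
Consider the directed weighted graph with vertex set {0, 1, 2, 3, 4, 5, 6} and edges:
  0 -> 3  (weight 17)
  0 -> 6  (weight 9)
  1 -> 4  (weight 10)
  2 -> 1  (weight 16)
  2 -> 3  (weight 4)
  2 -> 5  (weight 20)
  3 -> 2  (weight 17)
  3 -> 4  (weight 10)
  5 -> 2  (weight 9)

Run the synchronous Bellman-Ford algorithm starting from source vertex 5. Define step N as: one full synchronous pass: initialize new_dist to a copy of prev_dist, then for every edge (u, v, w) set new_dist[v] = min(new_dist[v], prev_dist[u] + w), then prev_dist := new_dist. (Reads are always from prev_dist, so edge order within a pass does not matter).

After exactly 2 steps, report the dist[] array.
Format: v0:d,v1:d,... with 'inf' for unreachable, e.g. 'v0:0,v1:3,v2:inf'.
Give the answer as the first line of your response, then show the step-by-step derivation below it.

v0:inf,v1:25,v2:9,v3:13,v4:inf,v5:0,v6:inf

step 1: dist = v0:inf,v1:inf,v2:9,v3:inf,v4:inf,v5:0,v6:inf
step 2: dist = v0:inf,v1:25,v2:9,v3:13,v4:inf,v5:0,v6:inf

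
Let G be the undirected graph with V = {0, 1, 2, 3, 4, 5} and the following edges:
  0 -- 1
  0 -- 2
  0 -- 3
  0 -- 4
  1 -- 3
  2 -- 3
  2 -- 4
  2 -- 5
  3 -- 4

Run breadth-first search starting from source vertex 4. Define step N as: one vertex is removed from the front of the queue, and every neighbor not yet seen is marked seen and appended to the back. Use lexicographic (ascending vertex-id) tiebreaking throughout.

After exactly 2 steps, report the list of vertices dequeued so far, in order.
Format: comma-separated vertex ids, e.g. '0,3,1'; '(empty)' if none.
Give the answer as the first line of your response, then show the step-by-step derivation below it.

4,0

step 1: dequeue 4; queue=[0,2,3]; order=4
step 2: dequeue 0; queue=[2,3,1]; order=4,0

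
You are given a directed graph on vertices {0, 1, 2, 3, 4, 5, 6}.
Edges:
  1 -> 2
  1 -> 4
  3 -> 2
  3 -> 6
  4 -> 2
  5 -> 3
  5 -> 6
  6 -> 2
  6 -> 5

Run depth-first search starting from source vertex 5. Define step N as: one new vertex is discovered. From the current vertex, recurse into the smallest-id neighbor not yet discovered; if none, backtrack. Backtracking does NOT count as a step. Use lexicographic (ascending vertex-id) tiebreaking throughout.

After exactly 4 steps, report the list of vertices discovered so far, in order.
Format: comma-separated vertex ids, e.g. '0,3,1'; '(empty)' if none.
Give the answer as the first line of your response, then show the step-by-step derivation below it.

5,3,2,6

step 1: discover 5; path=5; order=5
step 2: discover 3; path=5>3; order=5,3
step 3: discover 2; path=5>3>2; order=5,3,2
step 4: discover 6; path=5>3>6; order=5,3,2,6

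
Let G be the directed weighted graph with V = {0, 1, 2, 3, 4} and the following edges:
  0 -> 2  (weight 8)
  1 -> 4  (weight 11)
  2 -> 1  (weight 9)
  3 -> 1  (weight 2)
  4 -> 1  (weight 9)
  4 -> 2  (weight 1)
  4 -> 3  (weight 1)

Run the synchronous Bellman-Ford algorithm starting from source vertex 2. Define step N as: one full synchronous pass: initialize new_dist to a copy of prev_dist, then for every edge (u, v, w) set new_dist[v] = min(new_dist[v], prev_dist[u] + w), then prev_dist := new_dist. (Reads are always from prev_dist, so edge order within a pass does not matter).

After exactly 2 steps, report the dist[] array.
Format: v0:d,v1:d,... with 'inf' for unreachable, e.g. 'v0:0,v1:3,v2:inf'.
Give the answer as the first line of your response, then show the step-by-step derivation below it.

v0:inf,v1:9,v2:0,v3:inf,v4:20

step 1: dist = v0:inf,v1:9,v2:0,v3:inf,v4:inf
step 2: dist = v0:inf,v1:9,v2:0,v3:inf,v4:20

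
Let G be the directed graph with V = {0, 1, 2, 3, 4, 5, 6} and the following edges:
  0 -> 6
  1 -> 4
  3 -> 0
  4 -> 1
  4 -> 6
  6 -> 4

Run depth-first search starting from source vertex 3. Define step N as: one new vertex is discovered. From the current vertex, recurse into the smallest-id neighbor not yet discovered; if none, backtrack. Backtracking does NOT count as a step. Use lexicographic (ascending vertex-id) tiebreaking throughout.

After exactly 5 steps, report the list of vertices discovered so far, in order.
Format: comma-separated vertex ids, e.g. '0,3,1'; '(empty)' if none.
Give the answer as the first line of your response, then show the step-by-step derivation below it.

3,0,6,4,1

step 1: discover 3; path=3; order=3
step 2: discover 0; path=3>0; order=3,0
step 3: discover 6; path=3>0>6; order=3,0,6
step 4: discover 4; path=3>0>6>4; order=3,0,6,4
step 5: discover 1; path=3>0>6>4>1; order=3,0,6,4,1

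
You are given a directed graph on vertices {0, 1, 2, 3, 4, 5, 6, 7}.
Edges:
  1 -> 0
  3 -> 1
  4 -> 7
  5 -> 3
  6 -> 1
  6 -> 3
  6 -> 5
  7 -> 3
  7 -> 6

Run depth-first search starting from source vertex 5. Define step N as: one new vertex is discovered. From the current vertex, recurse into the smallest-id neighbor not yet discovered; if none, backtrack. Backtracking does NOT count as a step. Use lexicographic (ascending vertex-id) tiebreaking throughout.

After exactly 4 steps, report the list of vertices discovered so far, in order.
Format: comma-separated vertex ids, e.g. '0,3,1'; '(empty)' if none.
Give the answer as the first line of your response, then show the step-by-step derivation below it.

5,3,1,0

step 1: discover 5; path=5; order=5
step 2: discover 3; path=5>3; order=5,3
step 3: discover 1; path=5>3>1; order=5,3,1
step 4: discover 0; path=5>3>1>0; order=5,3,1,0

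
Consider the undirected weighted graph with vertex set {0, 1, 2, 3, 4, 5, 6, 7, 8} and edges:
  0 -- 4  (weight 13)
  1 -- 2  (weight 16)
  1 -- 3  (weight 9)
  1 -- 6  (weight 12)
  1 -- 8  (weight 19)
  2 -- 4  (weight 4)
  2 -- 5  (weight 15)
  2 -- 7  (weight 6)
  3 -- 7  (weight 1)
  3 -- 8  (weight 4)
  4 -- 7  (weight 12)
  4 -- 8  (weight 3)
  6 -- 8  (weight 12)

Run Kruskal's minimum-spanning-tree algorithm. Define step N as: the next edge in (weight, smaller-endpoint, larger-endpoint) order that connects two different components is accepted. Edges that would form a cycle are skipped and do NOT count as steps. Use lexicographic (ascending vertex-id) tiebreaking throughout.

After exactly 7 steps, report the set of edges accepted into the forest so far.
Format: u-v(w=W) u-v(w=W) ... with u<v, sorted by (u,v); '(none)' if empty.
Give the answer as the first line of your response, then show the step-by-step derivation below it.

0-4(w=13) 1-3(w=9) 1-6(w=12) 2-4(w=4) 3-7(w=1) 3-8(w=4) 4-8(w=3)

step 1: add edge 3-7 (w=1); MST = {3-7(w=1)}
step 2: add edge 4-8 (w=3); MST = {3-7(w=1) 4-8(w=3)}
step 3: add edge 2-4 (w=4); MST = {2-4(w=4) 3-7(w=1) 4-8(w=3)}
step 4: add edge 3-8 (w=4); MST = {2-4(w=4) 3-7(w=1) 3-8(w=4) 4-8(w=3)}
step 5: add edge 1-3 (w=9); MST = {1-3(w=9) 2-4(w=4) 3-7(w=1) 3-8(w=4) 4-8(w=3)}
step 6: add edge 1-6 (w=12); MST = {1-3(w=9) 1-6(w=12) 2-4(w=4) 3-7(w=1) 3-8(w=4) 4-8(w=3)}
step 7: add edge 0-4 (w=13); MST = {0-4(w=13) 1-3(w=9) 1-6(w=12) 2-4(w=4) 3-7(w=1) 3-8(w=4) 4-8(w=3)}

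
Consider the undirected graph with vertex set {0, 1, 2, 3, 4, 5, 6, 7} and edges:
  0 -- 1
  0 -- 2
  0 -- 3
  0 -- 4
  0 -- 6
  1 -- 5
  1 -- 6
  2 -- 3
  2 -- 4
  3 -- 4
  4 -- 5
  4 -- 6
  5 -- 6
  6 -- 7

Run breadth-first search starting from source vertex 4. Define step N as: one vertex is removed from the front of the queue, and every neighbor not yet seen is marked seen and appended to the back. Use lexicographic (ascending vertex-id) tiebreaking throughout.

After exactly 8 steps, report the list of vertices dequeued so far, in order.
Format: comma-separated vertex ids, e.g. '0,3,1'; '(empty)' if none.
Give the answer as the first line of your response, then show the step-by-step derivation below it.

4,0,2,3,5,6,1,7

step 1: dequeue 4; queue=[0,2,3,5,6]; order=4
step 2: dequeue 0; queue=[2,3,5,6,1]; order=4,0
step 3: dequeue 2; queue=[3,5,6,1]; order=4,0,2
step 4: dequeue 3; queue=[5,6,1]; order=4,0,2,3
step 5: dequeue 5; queue=[6,1]; order=4,0,2,3,5
step 6: dequeue 6; queue=[1,7]; order=4,0,2,3,5,6
step 7: dequeue 1; queue=[7]; order=4,0,2,3,5,6,1
step 8: dequeue 7; queue=[(empty)]; order=4,0,2,3,5,6,1,7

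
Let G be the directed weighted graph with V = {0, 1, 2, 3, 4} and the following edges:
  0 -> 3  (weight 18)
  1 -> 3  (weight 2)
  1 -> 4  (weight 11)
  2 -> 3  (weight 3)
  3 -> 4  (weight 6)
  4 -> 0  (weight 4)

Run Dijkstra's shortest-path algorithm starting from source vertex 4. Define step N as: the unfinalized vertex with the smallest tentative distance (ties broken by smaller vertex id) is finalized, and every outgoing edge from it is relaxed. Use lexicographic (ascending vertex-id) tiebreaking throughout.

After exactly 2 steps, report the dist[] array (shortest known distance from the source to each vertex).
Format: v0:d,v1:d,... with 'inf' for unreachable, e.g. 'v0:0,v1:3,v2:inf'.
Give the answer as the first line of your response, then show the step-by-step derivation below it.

v0:4,v1:inf,v2:inf,v3:22,v4:0

step 1: dist = v0:4,v1:inf,v2:inf,v3:inf,v4:0
step 2: dist = v0:4,v1:inf,v2:inf,v3:22,v4:0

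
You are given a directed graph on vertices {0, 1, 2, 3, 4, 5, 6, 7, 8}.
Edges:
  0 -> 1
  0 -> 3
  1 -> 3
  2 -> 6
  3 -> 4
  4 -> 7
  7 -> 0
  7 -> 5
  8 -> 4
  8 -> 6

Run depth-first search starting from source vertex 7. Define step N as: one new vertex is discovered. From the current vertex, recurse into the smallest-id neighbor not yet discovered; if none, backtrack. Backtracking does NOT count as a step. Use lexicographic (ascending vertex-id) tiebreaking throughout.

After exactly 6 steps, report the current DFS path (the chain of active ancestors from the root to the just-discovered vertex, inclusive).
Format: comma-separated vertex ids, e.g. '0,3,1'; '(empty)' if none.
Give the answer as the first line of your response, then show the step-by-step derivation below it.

7,5

step 1: discover 7; path=7; order=7
step 2: discover 0; path=7>0; order=7,0
step 3: discover 1; path=7>0>1; order=7,0,1
step 4: discover 3; path=7>0>1>3; order=7,0,1,3
step 5: discover 4; path=7>0>1>3>4; order=7,0,1,3,4
step 6: discover 5; path=7>5; order=7,0,1,3,4,5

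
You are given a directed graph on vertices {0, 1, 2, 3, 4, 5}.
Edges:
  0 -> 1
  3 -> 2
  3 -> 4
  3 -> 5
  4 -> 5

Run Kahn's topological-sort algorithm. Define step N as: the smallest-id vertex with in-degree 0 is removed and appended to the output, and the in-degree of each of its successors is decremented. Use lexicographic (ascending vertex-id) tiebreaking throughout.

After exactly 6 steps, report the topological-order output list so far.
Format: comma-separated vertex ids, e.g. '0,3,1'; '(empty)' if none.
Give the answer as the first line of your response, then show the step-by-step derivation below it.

0,1,3,2,4,5

step 1: output 0; order=[0]; indeg=(0,0,1,0,1,2)
step 2: output 1; order=[0,1]; indeg=(0,0,1,0,1,2)
step 3: output 3; order=[0,1,3]; indeg=(0,0,0,0,0,1)
step 4: output 2; order=[0,1,3,2]; indeg=(0,0,0,0,0,1)
step 5: output 4; order=[0,1,3,2,4]; indeg=(0,0,0,0,0,0)
step 6: output 5; order=[0,1,3,2,4,5]; indeg=(0,0,0,0,0,0)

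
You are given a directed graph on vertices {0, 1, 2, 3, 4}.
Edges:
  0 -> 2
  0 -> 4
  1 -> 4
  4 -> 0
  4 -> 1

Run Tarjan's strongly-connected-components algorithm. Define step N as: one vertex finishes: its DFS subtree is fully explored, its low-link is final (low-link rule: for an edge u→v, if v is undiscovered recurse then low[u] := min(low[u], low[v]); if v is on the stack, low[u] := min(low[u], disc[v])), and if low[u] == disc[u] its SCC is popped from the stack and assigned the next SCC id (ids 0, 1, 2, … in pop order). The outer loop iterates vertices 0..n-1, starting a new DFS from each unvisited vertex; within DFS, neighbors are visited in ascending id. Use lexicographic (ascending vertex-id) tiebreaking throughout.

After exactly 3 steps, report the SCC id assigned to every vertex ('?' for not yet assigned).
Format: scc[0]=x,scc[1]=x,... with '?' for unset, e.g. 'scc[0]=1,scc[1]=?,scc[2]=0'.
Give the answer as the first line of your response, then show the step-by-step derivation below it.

scc[0]=?,scc[1]=?,scc[2]=0,scc[3]=?,scc[4]=?

step 1: low=(low[0]=0,low[1]=?,low[2]=1,low[3]=?,low[4]=?); scc=(scc[0]=?,scc[1]=?,scc[2]=0,scc[3]=?,scc[4]=?)
step 2: low=(low[0]=0,low[1]=2,low[2]=1,low[3]=?,low[4]=0); scc=(scc[0]=?,scc[1]=?,scc[2]=0,scc[3]=?,scc[4]=?)
step 3: low=(low[0]=0,low[1]=2,low[2]=1,low[3]=?,low[4]=0); scc=(scc[0]=?,scc[1]=?,scc[2]=0,scc[3]=?,scc[4]=?)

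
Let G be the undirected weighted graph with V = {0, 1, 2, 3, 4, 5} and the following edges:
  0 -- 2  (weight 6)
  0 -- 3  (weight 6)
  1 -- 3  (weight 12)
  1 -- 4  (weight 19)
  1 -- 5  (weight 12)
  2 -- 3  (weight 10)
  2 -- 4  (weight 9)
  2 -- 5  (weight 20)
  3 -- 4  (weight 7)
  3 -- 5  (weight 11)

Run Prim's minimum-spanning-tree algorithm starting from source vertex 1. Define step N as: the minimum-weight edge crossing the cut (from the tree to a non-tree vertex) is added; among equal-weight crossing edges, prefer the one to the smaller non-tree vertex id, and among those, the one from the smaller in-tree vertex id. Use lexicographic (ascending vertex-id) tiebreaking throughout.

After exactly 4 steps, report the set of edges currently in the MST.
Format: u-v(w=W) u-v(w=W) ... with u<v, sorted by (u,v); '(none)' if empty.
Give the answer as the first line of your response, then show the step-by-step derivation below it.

0-2(w=6) 0-3(w=6) 1-3(w=12) 3-4(w=7)

step 1: add edge 1-3 (w=12); MST = {1-3(w=12)}
step 2: add edge 0-3 (w=6); MST = {0-3(w=6) 1-3(w=12)}
step 3: add edge 0-2 (w=6); MST = {0-2(w=6) 0-3(w=6) 1-3(w=12)}
step 4: add edge 3-4 (w=7); MST = {0-2(w=6) 0-3(w=6) 1-3(w=12) 3-4(w=7)}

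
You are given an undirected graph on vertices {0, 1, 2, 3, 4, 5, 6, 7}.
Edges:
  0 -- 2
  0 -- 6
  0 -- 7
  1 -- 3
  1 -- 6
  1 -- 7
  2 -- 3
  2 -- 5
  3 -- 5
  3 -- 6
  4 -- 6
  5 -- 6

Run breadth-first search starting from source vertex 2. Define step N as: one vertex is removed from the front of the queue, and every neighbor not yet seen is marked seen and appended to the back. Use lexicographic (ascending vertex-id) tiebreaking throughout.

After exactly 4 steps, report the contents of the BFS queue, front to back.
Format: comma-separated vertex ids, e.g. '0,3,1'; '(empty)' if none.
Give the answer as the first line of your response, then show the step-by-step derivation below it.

6,7,1

step 1: dequeue 2; queue=[0,3,5]; order=2
step 2: dequeue 0; queue=[3,5,6,7]; order=2,0
step 3: dequeue 3; queue=[5,6,7,1]; order=2,0,3
step 4: dequeue 5; queue=[6,7,1]; order=2,0,3,5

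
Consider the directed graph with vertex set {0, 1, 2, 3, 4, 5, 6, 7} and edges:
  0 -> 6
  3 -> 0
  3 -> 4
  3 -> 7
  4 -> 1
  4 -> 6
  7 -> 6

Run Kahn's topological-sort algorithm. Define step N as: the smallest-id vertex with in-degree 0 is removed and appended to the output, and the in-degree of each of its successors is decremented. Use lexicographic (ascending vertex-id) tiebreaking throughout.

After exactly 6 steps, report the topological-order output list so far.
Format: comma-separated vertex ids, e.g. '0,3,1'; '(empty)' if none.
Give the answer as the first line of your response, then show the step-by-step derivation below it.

2,3,0,4,1,5

step 1: output 2; order=[2]; indeg=(1,1,0,0,1,0,3,1)
step 2: output 3; order=[2,3]; indeg=(0,1,0,0,0,0,3,0)
step 3: output 0; order=[2,3,0]; indeg=(0,1,0,0,0,0,2,0)
step 4: output 4; order=[2,3,0,4]; indeg=(0,0,0,0,0,0,1,0)
step 5: output 1; order=[2,3,0,4,1]; indeg=(0,0,0,0,0,0,1,0)
step 6: output 5; order=[2,3,0,4,1,5]; indeg=(0,0,0,0,0,0,1,0)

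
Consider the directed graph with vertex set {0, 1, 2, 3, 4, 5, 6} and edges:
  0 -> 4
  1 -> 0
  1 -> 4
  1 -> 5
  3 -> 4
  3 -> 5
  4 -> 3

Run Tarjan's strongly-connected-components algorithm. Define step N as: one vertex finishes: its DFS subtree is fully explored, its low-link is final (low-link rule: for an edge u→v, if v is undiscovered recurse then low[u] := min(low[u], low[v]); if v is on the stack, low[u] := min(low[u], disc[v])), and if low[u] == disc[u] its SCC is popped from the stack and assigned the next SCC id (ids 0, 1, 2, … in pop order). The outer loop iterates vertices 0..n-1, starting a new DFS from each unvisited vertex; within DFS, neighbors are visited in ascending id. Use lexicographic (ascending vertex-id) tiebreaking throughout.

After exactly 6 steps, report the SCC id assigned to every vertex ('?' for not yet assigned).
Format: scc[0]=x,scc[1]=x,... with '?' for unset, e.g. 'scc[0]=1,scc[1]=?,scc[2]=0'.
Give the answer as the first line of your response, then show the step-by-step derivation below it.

scc[0]=2,scc[1]=3,scc[2]=4,scc[3]=1,scc[4]=1,scc[5]=0,scc[6]=?

step 1: low=(low[0]=0,low[1]=?,low[2]=?,low[3]=1,low[4]=1,low[5]=3,low[6]=?); scc=(scc[0]=?,scc[1]=?,scc[2]=?,scc[3]=?,scc[4]=?,scc[5]=0,scc[6]=?)
step 2: low=(low[0]=0,low[1]=?,low[2]=?,low[3]=1,low[4]=1,low[5]=3,low[6]=?); scc=(scc[0]=?,scc[1]=?,scc[2]=?,scc[3]=?,scc[4]=?,scc[5]=0,scc[6]=?)
step 3: low=(low[0]=0,low[1]=?,low[2]=?,low[3]=1,low[4]=1,low[5]=3,low[6]=?); scc=(scc[0]=?,scc[1]=?,scc[2]=?,scc[3]=1,scc[4]=1,scc[5]=0,scc[6]=?)
step 4: low=(low[0]=0,low[1]=?,low[2]=?,low[3]=1,low[4]=1,low[5]=3,low[6]=?); scc=(scc[0]=2,scc[1]=?,scc[2]=?,scc[3]=1,scc[4]=1,scc[5]=0,scc[6]=?)
step 5: low=(low[0]=0,low[1]=4,low[2]=?,low[3]=1,low[4]=1,low[5]=3,low[6]=?); scc=(scc[0]=2,scc[1]=3,scc[2]=?,scc[3]=1,scc[4]=1,scc[5]=0,scc[6]=?)
step 6: low=(low[0]=0,low[1]=4,low[2]=5,low[3]=1,low[4]=1,low[5]=3,low[6]=?); scc=(scc[0]=2,scc[1]=3,scc[2]=4,scc[3]=1,scc[4]=1,scc[5]=0,scc[6]=?)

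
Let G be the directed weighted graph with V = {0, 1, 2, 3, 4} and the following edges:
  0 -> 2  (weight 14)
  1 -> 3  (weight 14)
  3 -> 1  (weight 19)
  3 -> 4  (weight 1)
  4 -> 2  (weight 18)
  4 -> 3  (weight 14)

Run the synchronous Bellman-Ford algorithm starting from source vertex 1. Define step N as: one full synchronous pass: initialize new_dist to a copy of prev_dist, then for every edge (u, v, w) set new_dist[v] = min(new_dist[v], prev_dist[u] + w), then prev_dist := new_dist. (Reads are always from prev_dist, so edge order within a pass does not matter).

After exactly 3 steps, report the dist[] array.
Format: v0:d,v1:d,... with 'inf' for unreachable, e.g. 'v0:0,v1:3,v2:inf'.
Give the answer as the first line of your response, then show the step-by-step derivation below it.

v0:inf,v1:0,v2:33,v3:14,v4:15

step 1: dist = v0:inf,v1:0,v2:inf,v3:14,v4:inf
step 2: dist = v0:inf,v1:0,v2:inf,v3:14,v4:15
step 3: dist = v0:inf,v1:0,v2:33,v3:14,v4:15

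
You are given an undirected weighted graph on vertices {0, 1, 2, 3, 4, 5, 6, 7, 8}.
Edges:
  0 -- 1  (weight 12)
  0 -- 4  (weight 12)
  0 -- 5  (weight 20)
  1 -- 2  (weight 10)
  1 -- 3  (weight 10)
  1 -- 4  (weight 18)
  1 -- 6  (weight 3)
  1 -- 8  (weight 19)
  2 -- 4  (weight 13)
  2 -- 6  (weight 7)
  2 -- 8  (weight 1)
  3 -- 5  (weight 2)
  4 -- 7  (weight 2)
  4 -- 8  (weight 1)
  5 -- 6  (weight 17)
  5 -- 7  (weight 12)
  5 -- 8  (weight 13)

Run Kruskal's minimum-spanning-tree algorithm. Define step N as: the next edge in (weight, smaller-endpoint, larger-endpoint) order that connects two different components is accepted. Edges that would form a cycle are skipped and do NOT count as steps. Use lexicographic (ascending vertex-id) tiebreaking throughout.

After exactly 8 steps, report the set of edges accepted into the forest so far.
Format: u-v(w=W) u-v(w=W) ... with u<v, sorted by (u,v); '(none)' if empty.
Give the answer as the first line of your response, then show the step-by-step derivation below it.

0-1(w=12) 1-3(w=10) 1-6(w=3) 2-6(w=7) 2-8(w=1) 3-5(w=2) 4-7(w=2) 4-8(w=1)

step 1: add edge 2-8 (w=1); MST = {2-8(w=1)}
step 2: add edge 4-8 (w=1); MST = {2-8(w=1) 4-8(w=1)}
step 3: add edge 3-5 (w=2); MST = {2-8(w=1) 3-5(w=2) 4-8(w=1)}
step 4: add edge 4-7 (w=2); MST = {2-8(w=1) 3-5(w=2) 4-7(w=2) 4-8(w=1)}
step 5: add edge 1-6 (w=3); MST = {1-6(w=3) 2-8(w=1) 3-5(w=2) 4-7(w=2) 4-8(w=1)}
step 6: add edge 2-6 (w=7); MST = {1-6(w=3) 2-6(w=7) 2-8(w=1) 3-5(w=2) 4-7(w=2) 4-8(w=1)}
step 7: add edge 1-3 (w=10); MST = {1-3(w=10) 1-6(w=3) 2-6(w=7) 2-8(w=1) 3-5(w=2) 4-7(w=2) 4-8(w=1)}
step 8: add edge 0-1 (w=12); MST = {0-1(w=12) 1-3(w=10) 1-6(w=3) 2-6(w=7) 2-8(w=1) 3-5(w=2) 4-7(w=2) 4-8(w=1)}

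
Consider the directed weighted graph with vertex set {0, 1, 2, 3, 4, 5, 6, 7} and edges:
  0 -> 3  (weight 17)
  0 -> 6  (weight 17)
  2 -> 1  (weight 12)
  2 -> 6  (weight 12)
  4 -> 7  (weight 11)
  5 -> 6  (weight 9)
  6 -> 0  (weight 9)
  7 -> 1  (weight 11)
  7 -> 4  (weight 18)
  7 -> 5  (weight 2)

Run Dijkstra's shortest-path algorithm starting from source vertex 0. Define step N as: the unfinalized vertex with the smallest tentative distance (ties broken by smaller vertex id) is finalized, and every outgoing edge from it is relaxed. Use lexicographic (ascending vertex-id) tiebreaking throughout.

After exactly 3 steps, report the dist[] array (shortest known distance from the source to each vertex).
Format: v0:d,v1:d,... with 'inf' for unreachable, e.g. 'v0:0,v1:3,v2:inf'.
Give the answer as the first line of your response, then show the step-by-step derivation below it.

v0:0,v1:inf,v2:inf,v3:17,v4:inf,v5:inf,v6:17,v7:inf

step 1: dist = v0:0,v1:inf,v2:inf,v3:17,v4:inf,v5:inf,v6:17,v7:inf
step 2: dist = v0:0,v1:inf,v2:inf,v3:17,v4:inf,v5:inf,v6:17,v7:inf
step 3: dist = v0:0,v1:inf,v2:inf,v3:17,v4:inf,v5:inf,v6:17,v7:inf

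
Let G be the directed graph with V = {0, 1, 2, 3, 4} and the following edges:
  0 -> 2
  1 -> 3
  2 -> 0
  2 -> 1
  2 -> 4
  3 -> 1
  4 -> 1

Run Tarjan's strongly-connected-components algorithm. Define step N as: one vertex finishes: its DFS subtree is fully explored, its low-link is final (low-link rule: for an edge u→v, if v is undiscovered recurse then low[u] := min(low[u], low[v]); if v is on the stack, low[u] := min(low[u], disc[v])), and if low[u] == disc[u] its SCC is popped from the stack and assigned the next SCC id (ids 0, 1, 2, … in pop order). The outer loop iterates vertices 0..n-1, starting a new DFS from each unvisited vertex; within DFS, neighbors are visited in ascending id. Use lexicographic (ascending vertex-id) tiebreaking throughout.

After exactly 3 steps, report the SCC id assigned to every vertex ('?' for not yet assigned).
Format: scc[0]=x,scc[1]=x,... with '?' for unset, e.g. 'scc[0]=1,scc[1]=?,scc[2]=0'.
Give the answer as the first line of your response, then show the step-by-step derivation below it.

scc[0]=?,scc[1]=0,scc[2]=?,scc[3]=0,scc[4]=1

step 1: low=(low[0]=0,low[1]=2,low[2]=0,low[3]=2,low[4]=?); scc=(scc[0]=?,scc[1]=?,scc[2]=?,scc[3]=?,scc[4]=?)
step 2: low=(low[0]=0,low[1]=2,low[2]=0,low[3]=2,low[4]=?); scc=(scc[0]=?,scc[1]=0,scc[2]=?,scc[3]=0,scc[4]=?)
step 3: low=(low[0]=0,low[1]=2,low[2]=0,low[3]=2,low[4]=4); scc=(scc[0]=?,scc[1]=0,scc[2]=?,scc[3]=0,scc[4]=1)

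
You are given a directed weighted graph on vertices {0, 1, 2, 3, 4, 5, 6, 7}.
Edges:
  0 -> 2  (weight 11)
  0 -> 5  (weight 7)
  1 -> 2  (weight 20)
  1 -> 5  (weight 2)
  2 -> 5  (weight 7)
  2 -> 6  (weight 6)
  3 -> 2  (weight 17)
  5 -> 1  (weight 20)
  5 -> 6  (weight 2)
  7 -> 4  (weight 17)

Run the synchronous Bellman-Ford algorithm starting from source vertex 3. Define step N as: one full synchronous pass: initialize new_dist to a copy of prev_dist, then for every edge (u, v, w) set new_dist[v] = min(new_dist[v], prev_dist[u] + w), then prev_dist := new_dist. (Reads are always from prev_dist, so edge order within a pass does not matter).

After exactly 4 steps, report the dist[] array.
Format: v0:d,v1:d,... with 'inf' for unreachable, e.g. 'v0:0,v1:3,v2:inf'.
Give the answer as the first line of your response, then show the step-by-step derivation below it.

v0:inf,v1:44,v2:17,v3:0,v4:inf,v5:24,v6:23,v7:inf

step 1: dist = v0:inf,v1:inf,v2:17,v3:0,v4:inf,v5:inf,v6:inf,v7:inf
step 2: dist = v0:inf,v1:inf,v2:17,v3:0,v4:inf,v5:24,v6:23,v7:inf
step 3: dist = v0:inf,v1:44,v2:17,v3:0,v4:inf,v5:24,v6:23,v7:inf
step 4: dist = v0:inf,v1:44,v2:17,v3:0,v4:inf,v5:24,v6:23,v7:inf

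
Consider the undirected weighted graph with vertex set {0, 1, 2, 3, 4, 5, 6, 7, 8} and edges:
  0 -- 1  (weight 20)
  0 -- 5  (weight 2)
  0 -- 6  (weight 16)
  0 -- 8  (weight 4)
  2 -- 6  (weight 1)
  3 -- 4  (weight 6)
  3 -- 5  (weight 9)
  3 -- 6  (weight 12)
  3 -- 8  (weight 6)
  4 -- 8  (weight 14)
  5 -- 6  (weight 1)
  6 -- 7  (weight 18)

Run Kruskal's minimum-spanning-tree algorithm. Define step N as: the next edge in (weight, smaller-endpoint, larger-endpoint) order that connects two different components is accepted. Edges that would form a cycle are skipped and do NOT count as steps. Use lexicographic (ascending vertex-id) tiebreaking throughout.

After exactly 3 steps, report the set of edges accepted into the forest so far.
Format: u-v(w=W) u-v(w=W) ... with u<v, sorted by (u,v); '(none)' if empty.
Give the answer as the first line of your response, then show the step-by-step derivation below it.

0-5(w=2) 2-6(w=1) 5-6(w=1)

step 1: add edge 2-6 (w=1); MST = {2-6(w=1)}
step 2: add edge 5-6 (w=1); MST = {2-6(w=1) 5-6(w=1)}
step 3: add edge 0-5 (w=2); MST = {0-5(w=2) 2-6(w=1) 5-6(w=1)}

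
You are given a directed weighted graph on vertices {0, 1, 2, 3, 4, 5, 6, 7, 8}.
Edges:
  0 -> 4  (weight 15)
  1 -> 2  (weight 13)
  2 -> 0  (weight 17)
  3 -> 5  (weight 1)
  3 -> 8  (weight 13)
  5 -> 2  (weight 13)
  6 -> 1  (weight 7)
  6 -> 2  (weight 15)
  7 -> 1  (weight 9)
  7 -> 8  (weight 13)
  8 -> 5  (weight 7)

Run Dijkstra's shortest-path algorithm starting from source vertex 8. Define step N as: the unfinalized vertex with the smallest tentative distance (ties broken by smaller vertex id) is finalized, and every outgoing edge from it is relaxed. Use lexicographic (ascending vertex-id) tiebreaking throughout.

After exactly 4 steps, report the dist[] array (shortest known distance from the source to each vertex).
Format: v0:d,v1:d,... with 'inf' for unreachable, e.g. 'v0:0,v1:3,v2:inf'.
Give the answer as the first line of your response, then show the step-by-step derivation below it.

v0:37,v1:inf,v2:20,v3:inf,v4:52,v5:7,v6:inf,v7:inf,v8:0

step 1: dist = v0:inf,v1:inf,v2:inf,v3:inf,v4:inf,v5:7,v6:inf,v7:inf,v8:0
step 2: dist = v0:inf,v1:inf,v2:20,v3:inf,v4:inf,v5:7,v6:inf,v7:inf,v8:0
step 3: dist = v0:37,v1:inf,v2:20,v3:inf,v4:inf,v5:7,v6:inf,v7:inf,v8:0
step 4: dist = v0:37,v1:inf,v2:20,v3:inf,v4:52,v5:7,v6:inf,v7:inf,v8:0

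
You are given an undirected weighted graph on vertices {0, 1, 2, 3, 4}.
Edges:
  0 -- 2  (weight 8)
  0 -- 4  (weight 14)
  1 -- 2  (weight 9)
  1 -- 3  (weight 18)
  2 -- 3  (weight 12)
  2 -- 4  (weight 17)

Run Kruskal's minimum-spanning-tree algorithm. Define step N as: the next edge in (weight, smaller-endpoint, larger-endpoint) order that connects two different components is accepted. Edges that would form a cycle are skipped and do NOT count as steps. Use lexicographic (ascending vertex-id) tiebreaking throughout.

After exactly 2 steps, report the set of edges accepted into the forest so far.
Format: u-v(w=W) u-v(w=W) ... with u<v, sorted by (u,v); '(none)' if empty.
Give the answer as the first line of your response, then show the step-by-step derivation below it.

0-2(w=8) 1-2(w=9)

step 1: add edge 0-2 (w=8); MST = {0-2(w=8)}
step 2: add edge 1-2 (w=9); MST = {0-2(w=8) 1-2(w=9)}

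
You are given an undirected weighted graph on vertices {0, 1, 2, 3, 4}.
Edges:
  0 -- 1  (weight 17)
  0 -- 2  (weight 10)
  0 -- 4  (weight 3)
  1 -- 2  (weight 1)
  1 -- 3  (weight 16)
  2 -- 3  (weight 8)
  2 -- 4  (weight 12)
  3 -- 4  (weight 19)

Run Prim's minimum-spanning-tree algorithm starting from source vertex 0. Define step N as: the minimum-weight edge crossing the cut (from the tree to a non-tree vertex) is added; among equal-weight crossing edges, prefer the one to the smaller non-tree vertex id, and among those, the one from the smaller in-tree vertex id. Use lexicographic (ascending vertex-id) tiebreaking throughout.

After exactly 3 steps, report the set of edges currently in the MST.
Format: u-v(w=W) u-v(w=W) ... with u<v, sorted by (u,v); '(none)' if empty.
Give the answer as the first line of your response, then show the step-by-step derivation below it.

0-2(w=10) 0-4(w=3) 1-2(w=1)

step 1: add edge 0-4 (w=3); MST = {0-4(w=3)}
step 2: add edge 0-2 (w=10); MST = {0-2(w=10) 0-4(w=3)}
step 3: add edge 1-2 (w=1); MST = {0-2(w=10) 0-4(w=3) 1-2(w=1)}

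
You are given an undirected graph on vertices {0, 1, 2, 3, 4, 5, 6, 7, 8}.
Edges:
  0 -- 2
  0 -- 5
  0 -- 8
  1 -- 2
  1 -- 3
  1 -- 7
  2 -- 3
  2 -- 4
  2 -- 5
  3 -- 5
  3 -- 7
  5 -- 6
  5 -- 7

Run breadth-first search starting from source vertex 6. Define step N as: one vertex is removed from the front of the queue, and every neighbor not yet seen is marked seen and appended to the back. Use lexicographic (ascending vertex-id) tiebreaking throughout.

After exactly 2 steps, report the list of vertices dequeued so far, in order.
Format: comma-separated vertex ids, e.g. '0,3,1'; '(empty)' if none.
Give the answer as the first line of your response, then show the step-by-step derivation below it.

6,5

step 1: dequeue 6; queue=[5]; order=6
step 2: dequeue 5; queue=[0,2,3,7]; order=6,5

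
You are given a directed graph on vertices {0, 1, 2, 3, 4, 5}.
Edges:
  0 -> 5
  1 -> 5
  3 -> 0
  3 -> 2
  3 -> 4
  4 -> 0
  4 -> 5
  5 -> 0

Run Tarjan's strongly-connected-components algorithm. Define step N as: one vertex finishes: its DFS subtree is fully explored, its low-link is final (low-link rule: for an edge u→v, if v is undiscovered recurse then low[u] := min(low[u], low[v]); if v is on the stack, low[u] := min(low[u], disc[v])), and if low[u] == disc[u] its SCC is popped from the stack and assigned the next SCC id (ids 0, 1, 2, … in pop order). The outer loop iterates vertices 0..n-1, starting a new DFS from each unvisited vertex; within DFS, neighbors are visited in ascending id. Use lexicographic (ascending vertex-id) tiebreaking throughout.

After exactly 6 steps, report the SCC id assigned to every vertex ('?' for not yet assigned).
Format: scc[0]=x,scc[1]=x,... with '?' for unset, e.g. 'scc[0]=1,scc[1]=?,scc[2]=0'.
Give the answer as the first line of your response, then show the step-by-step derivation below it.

scc[0]=0,scc[1]=1,scc[2]=2,scc[3]=4,scc[4]=3,scc[5]=0

step 1: low=(low[0]=0,low[1]=?,low[2]=?,low[3]=?,low[4]=?,low[5]=0); scc=(scc[0]=?,scc[1]=?,scc[2]=?,scc[3]=?,scc[4]=?,scc[5]=?)
step 2: low=(low[0]=0,low[1]=?,low[2]=?,low[3]=?,low[4]=?,low[5]=0); scc=(scc[0]=0,scc[1]=?,scc[2]=?,scc[3]=?,scc[4]=?,scc[5]=0)
step 3: low=(low[0]=0,low[1]=2,low[2]=?,low[3]=?,low[4]=?,low[5]=0); scc=(scc[0]=0,scc[1]=1,scc[2]=?,scc[3]=?,scc[4]=?,scc[5]=0)
step 4: low=(low[0]=0,low[1]=2,low[2]=3,low[3]=?,low[4]=?,low[5]=0); scc=(scc[0]=0,scc[1]=1,scc[2]=2,scc[3]=?,scc[4]=?,scc[5]=0)
step 5: low=(low[0]=0,low[1]=2,low[2]=3,low[3]=4,low[4]=5,low[5]=0); scc=(scc[0]=0,scc[1]=1,scc[2]=2,scc[3]=?,scc[4]=3,scc[5]=0)
step 6: low=(low[0]=0,low[1]=2,low[2]=3,low[3]=4,low[4]=5,low[5]=0); scc=(scc[0]=0,scc[1]=1,scc[2]=2,scc[3]=4,scc[4]=3,scc[5]=0)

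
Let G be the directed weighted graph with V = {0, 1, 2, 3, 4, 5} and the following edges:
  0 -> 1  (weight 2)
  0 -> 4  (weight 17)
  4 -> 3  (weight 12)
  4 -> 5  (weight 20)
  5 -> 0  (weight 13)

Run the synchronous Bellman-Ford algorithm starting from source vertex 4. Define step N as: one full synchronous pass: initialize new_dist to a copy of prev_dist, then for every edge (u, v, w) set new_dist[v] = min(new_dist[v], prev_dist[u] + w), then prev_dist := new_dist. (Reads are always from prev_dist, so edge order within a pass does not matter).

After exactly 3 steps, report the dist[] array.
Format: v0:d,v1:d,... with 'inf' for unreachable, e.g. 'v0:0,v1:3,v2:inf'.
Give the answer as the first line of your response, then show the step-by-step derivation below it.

v0:33,v1:35,v2:inf,v3:12,v4:0,v5:20

step 1: dist = v0:inf,v1:inf,v2:inf,v3:12,v4:0,v5:20
step 2: dist = v0:33,v1:inf,v2:inf,v3:12,v4:0,v5:20
step 3: dist = v0:33,v1:35,v2:inf,v3:12,v4:0,v5:20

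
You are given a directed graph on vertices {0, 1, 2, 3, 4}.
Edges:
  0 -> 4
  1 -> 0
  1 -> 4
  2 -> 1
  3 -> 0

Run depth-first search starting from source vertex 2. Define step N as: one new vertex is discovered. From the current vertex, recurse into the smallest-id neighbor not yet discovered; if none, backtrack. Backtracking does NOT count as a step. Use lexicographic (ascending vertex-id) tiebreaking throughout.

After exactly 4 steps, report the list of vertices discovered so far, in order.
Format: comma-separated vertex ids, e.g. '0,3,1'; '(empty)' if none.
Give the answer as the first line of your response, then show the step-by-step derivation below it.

2,1,0,4

step 1: discover 2; path=2; order=2
step 2: discover 1; path=2>1; order=2,1
step 3: discover 0; path=2>1>0; order=2,1,0
step 4: discover 4; path=2>1>0>4; order=2,1,0,4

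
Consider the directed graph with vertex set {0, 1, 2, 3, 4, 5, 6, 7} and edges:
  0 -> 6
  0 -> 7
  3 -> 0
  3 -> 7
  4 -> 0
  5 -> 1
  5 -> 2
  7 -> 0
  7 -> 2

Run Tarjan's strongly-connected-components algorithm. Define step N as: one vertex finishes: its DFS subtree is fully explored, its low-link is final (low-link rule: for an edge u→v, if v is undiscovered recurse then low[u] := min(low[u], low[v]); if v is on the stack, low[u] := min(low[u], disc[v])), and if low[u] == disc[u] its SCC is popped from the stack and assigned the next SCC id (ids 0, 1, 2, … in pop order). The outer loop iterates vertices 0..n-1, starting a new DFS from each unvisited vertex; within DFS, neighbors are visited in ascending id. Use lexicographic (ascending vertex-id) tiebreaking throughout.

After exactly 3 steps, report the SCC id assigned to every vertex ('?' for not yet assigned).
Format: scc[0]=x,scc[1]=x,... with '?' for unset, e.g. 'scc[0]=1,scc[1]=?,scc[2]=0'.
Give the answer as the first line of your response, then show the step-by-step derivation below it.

scc[0]=?,scc[1]=?,scc[2]=1,scc[3]=?,scc[4]=?,scc[5]=?,scc[6]=0,scc[7]=?

step 1: low=(low[0]=0,low[1]=?,low[2]=?,low[3]=?,low[4]=?,low[5]=?,low[6]=1,low[7]=?); scc=(scc[0]=?,scc[1]=?,scc[2]=?,scc[3]=?,scc[4]=?,scc[5]=?,scc[6]=0,scc[7]=?)
step 2: low=(low[0]=0,low[1]=?,low[2]=3,low[3]=?,low[4]=?,low[5]=?,low[6]=1,low[7]=0); scc=(scc[0]=?,scc[1]=?,scc[2]=1,scc[3]=?,scc[4]=?,scc[5]=?,scc[6]=0,scc[7]=?)
step 3: low=(low[0]=0,low[1]=?,low[2]=3,low[3]=?,low[4]=?,low[5]=?,low[6]=1,low[7]=0); scc=(scc[0]=?,scc[1]=?,scc[2]=1,scc[3]=?,scc[4]=?,scc[5]=?,scc[6]=0,scc[7]=?)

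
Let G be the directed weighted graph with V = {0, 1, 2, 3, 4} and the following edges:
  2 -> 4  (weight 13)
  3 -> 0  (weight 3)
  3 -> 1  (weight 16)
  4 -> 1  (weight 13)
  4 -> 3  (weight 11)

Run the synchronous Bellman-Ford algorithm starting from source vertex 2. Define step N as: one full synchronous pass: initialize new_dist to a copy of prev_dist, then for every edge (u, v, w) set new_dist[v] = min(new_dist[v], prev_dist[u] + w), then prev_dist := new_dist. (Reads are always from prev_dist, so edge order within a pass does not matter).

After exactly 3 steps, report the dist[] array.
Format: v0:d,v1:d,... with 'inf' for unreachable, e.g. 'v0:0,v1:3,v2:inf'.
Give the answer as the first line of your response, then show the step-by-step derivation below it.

v0:27,v1:26,v2:0,v3:24,v4:13

step 1: dist = v0:inf,v1:inf,v2:0,v3:inf,v4:13
step 2: dist = v0:inf,v1:26,v2:0,v3:24,v4:13
step 3: dist = v0:27,v1:26,v2:0,v3:24,v4:13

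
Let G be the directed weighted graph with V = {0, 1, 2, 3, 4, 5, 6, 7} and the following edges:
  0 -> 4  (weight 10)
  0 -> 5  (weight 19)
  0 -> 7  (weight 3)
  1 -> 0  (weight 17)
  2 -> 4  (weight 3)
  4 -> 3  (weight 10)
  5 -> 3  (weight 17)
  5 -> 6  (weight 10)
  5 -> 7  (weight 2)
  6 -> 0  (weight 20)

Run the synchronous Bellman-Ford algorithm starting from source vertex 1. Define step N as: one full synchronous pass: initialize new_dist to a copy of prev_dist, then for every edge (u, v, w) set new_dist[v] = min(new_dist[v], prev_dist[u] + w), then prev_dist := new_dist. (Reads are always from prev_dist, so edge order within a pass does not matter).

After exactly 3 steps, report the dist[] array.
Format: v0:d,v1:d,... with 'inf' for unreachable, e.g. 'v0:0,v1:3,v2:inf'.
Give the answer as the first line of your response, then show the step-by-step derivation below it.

v0:17,v1:0,v2:inf,v3:37,v4:27,v5:36,v6:46,v7:20

step 1: dist = v0:17,v1:0,v2:inf,v3:inf,v4:inf,v5:inf,v6:inf,v7:inf
step 2: dist = v0:17,v1:0,v2:inf,v3:inf,v4:27,v5:36,v6:inf,v7:20
step 3: dist = v0:17,v1:0,v2:inf,v3:37,v4:27,v5:36,v6:46,v7:20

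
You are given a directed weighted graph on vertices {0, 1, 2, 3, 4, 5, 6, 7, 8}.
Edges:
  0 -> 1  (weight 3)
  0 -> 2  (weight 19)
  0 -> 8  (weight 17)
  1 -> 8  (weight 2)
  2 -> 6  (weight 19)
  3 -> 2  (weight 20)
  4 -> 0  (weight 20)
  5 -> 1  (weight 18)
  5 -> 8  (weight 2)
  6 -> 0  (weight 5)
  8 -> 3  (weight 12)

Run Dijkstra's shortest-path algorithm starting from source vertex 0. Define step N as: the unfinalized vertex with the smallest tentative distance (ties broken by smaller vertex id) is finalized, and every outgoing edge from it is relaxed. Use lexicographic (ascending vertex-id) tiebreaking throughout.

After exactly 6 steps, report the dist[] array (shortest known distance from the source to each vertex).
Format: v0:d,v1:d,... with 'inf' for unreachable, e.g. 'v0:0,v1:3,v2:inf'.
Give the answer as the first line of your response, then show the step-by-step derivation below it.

v0:0,v1:3,v2:19,v3:17,v4:inf,v5:inf,v6:38,v7:inf,v8:5

step 1: dist = v0:0,v1:3,v2:19,v3:inf,v4:inf,v5:inf,v6:inf,v7:inf,v8:17
step 2: dist = v0:0,v1:3,v2:19,v3:inf,v4:inf,v5:inf,v6:inf,v7:inf,v8:5
step 3: dist = v0:0,v1:3,v2:19,v3:17,v4:inf,v5:inf,v6:inf,v7:inf,v8:5
step 4: dist = v0:0,v1:3,v2:19,v3:17,v4:inf,v5:inf,v6:inf,v7:inf,v8:5
step 5: dist = v0:0,v1:3,v2:19,v3:17,v4:inf,v5:inf,v6:38,v7:inf,v8:5
step 6: dist = v0:0,v1:3,v2:19,v3:17,v4:inf,v5:inf,v6:38,v7:inf,v8:5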